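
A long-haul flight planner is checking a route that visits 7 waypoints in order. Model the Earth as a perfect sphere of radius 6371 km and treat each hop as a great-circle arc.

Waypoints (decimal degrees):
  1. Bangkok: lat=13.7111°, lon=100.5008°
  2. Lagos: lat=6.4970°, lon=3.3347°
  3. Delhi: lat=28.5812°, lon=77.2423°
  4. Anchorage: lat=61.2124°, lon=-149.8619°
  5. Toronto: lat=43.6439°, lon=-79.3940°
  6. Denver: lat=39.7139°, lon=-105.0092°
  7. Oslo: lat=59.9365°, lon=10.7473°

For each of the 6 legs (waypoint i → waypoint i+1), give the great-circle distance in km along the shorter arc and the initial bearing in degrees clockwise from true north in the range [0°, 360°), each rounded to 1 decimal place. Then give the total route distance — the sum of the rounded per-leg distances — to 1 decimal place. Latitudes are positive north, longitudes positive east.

Leg 1: dist=10604.7 km, bearing=278.0°
Leg 2: dist=8093.2 km, bearing=62.0°
Leg 3: dist=9167.7 km, bearing=20.8°
Leg 4: dist=4873.8 km, bearing=80.0°
Leg 5: dist=2162.6 km, bearing=267.2°
Leg 6: dist=7486.0 km, bearing=29.3°
Total: 42388.0 km

Leg 1: φ1=0.2393038, φ2=0.1133940, Δφ=-0.1259098, Δλ=-1.6958684 rad; a=sin²(Δφ/2)+cosφ1·cosφ2·sin²(Δλ/2)=0.5467966064; c=2·atan2(√a, √(1-a))=1.664526722; dist=6371·c=10604.700 ≈ 10604.7 km; running total=10604.7 km
Leg 1 bearing: y=sinΔλ·cosφ2=-0.98581663, x=cosφ1·sinφ2-sinφ1·cosφ2·cosΔλ=0.13930499; θ=atan2(y, x)=-81.9568° <0 so +360° → 278.0432° ≈ 278.0°
Leg 2: φ1=0.1133940, φ2=0.4988360, Δφ=0.3854420, Δλ=1.2899310 rad; a=sin²(Δφ/2)+cosφ1·cosφ2·sin²(Δλ/2)=0.3520110496; c=2·atan2(√a, √(1-a))=1.270317199; dist=6371·c=8093.191 ≈ 8093.2 km; running total=18697.9 km
Leg 2 bearing: y=sinΔλ·cosφ2=0.84373090, x=cosφ1·sinφ2-sinφ1·cosφ2·cosΔλ=0.44778930; θ=atan2(y, x)=62.0440° ≈ 62.0°
Leg 3: φ1=0.4988360, φ2=1.0683579, Δφ=0.5695219, Δλ=-3.9637160 rad; a=sin²(Δφ/2)+cosφ1·cosφ2·sin²(Δλ/2)=0.4342813431; c=2·atan2(√a, √(1-a))=1.438977594; dist=6371·c=9167.726 ≈ 9167.7 km; running total=27865.6 km
Leg 3 bearing: y=sinΔλ·cosφ2=0.35279033, x=cosφ1·sinφ2-sinφ1·cosφ2·cosΔλ=0.92642497; θ=atan2(y, x)=20.8472° ≈ 20.8°
Leg 4: φ1=1.0683579, φ2=0.7617298, Δφ=-0.3066282, Δλ=1.2298969 rad; a=sin²(Δφ/2)+cosφ1·cosφ2·sin²(Δλ/2)=0.1393072870; c=2·atan2(√a, √(1-a))=0.764995569; dist=6371·c=4873.787 ≈ 4873.8 km; running total=32739.4 km
Leg 4 bearing: y=sinΔλ·cosφ2=0.68200072, x=cosφ1·sinφ2-sinφ1·cosφ2·cosΔλ=0.12032489; θ=atan2(y, x)=79.9943° ≈ 80.0°
Leg 5: φ1=0.7617298, φ2=0.6931383, Δφ=-0.0685914, Δλ=-0.4470696 rad; a=sin²(Δφ/2)+cosφ1·cosφ2·sin²(Δλ/2)=0.0285305351; c=2·atan2(√a, √(1-a))=0.339447030; dist=6371·c=2162.617 ≈ 2162.6 km; running total=34902.0 km
Leg 5 bearing: y=sinΔλ·cosφ2=-0.33256364, x=cosφ1·sinφ2-sinφ1·cosφ2·cosΔλ=-0.01635843; θ=atan2(y, x)=-92.8160° <0 so +360° → 267.1840° ≈ 267.2°
Leg 6: φ1=0.6931383, φ2=1.0460893, Δφ=0.3529510, Δλ=2.0203321 rad; a=sin²(Δφ/2)+cosφ1·cosφ2·sin²(Δλ/2)=0.3072304906; c=2·atan2(√a, √(1-a))=1.175004395; dist=6371·c=7485.953 ≈ 7486.0 km; running total=42388.0 km
Leg 6 bearing: y=sinΔλ·cosφ2=0.45118864, x=cosφ1·sinφ2-sinφ1·cosφ2·cosΔλ=0.80485308; θ=atan2(y, x)=29.2743° ≈ 29.3°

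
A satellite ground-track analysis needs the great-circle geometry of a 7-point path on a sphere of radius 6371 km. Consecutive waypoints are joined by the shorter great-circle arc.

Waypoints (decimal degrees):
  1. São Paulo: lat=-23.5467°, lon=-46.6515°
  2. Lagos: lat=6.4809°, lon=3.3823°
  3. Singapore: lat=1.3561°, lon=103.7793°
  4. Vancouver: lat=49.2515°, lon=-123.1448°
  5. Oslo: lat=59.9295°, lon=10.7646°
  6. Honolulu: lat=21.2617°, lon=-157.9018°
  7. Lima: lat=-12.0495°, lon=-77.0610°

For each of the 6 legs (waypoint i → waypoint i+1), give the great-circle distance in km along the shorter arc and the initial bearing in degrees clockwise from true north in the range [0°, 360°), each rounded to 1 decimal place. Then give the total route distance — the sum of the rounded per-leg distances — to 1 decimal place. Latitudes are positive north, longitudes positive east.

Leg 1: φ1=-0.4109674, φ2=0.1131130, Δφ=0.5240805, Δλ=0.8732545 rad; a=sin²(Δφ/2)+cosφ1·cosφ2·sin²(Δλ/2)=0.2300018108; c=2·atan2(√a, √(1-a))=1.000363520; dist=6371·c=6373.316 ≈ 6373.3 km; running total=6373.3 km
Leg 1 bearing: y=sinΔλ·cosφ2=0.76152570, x=cosφ1·sinφ2-sinφ1·cosφ2·cosΔλ=0.35844458; θ=atan2(y, x)=64.7940° ≈ 64.8°
Leg 2: φ1=0.1131130, φ2=0.0236684, Δφ=-0.0894446, Δλ=1.7522582 rad; a=sin²(Δφ/2)+cosφ1·cosφ2·sin²(Δλ/2)=0.5882964497; c=2·atan2(√a, √(1-a))=1.748320194; dist=6371·c=11138.548 ≈ 11138.5 km; running total=17511.8 km
Leg 2 bearing: y=sinΔλ·cosφ2=0.98330544, x=cosφ1·sinφ2-sinφ1·cosφ2·cosΔλ=0.04387900; θ=atan2(y, x)=87.4449° ≈ 87.4°
Leg 3: φ1=0.0236684, φ2=0.8596008, Δφ=0.8359324, Δλ=-3.9605727 rad; a=sin²(Δφ/2)+cosφ1·cosφ2·sin²(Δλ/2)=0.7138728030; c=2·atan2(√a, √(1-a))=2.012793551; dist=6371·c=12823.508 ≈ 12823.5 km; running total=30335.3 km
Leg 3 bearing: y=sinΔλ·cosφ2=0.47679362, x=cosφ1·sinφ2-sinφ1·cosφ2·cosΔλ=0.76792027; θ=atan2(y, x)=31.8357° ≈ 31.8°
Leg 4: φ1=0.8596008, φ2=1.0459671, Δφ=0.1863663, Δλ=2.3371599 rad; a=sin²(Δφ/2)+cosφ1·cosφ2·sin²(Δλ/2)=0.2856037916; c=2·atan2(√a, √(1-a))=1.127640679; dist=6371·c=7184.199 ≈ 7184.2 km; running total=37519.5 km
Leg 4 bearing: y=sinΔλ·cosφ2=0.36098610, x=cosφ1·sinφ2-sinφ1·cosφ2·cosΔλ=0.82814618; θ=atan2(y, x)=23.5522° ≈ 23.6°
Leg 5: φ1=1.0459671, φ2=0.3710867, Δφ=-0.6748804, Δλ=-2.9437840 rad; a=sin²(Δφ/2)+cosφ1·cosφ2·sin²(Δλ/2)=0.5720158534; c=2·atan2(√a, √(1-a))=1.715330734; dist=6371·c=10928.372 ≈ 10928.4 km; running total=48447.9 km
Leg 5 bearing: y=sinΔλ·cosφ2=-0.18314473, x=cosφ1·sinφ2-sinφ1·cosφ2·cosΔλ=0.97247770; θ=atan2(y, x)=-10.6655° <0 so +360° → 349.3345° ≈ 349.3°
Leg 6: φ1=0.3710867, φ2=-0.2103034, Δφ=-0.5813901, Δλ=1.4109381 rad; a=sin²(Δφ/2)+cosφ1·cosφ2·sin²(Δλ/2)=0.4653129436; c=2·atan2(√a, √(1-a))=1.501366446; dist=6371·c=9565.206 ≈ 9565.2 km; running total=58013.1 km
Leg 6 bearing: y=sinΔλ·cosφ2=0.96549839, x=cosφ1·sinφ2-sinφ1·cosφ2·cosΔλ=-0.25099817; θ=atan2(y, x)=104.5725° ≈ 104.6°

Leg 1: dist=6373.3 km, bearing=64.8°
Leg 2: dist=11138.5 km, bearing=87.4°
Leg 3: dist=12823.5 km, bearing=31.8°
Leg 4: dist=7184.2 km, bearing=23.6°
Leg 5: dist=10928.4 km, bearing=349.3°
Leg 6: dist=9565.2 km, bearing=104.6°
Total: 58013.1 km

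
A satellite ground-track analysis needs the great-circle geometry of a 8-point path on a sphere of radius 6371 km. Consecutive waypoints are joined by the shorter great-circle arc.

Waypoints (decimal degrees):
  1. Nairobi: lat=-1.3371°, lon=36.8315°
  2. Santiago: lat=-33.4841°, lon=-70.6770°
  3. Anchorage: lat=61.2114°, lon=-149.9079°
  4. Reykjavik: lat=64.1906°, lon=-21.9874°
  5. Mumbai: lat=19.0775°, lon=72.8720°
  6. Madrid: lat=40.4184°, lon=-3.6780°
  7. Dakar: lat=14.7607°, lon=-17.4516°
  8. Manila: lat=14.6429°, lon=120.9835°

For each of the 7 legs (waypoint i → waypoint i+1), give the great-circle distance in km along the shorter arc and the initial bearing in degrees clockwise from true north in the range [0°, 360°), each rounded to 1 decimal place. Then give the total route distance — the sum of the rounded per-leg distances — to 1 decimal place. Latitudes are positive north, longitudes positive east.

Leg 1: dist=11538.4 km, bearing=235.0°
Leg 2: dist=12688.3 km, bearing=328.8°
Leg 3: dist=5414.2 km, bearing=27.2°
Leg 4: dist=8335.9 km, bearing=77.2°
Leg 5: dist=7529.2 km, bearing=306.8°
Leg 6: dist=3150.2 km, bearing=209.0°
Leg 7: dist=14395.8 km, bearing=56.3°
Total: 63052.0 km

Leg 1: φ1=-0.0233368, φ2=-0.5844078, Δφ=-0.5610710, Δλ=-1.8763773 rad; a=sin²(Δφ/2)+cosφ1·cosφ2·sin²(Δλ/2)=0.6189880795; c=2·atan2(√a, √(1-a))=1.811077940; dist=6371·c=11538.378 ≈ 11538.4 km; running total=11538.4 km
Leg 1 bearing: y=sinΔλ·cosφ2=-0.79539987, x=cosφ1·sinφ2-sinφ1·cosφ2·cosΔλ=-0.55741043; θ=atan2(y, x)=-125.0225° <0 so +360° → 234.9775° ≈ 235.0°
Leg 2: φ1=-0.5844078, φ2=1.0683405, Δφ=1.6527483, Δλ=-1.3828401 rad; a=sin²(Δφ/2)+cosφ1·cosφ2·sin²(Δλ/2)=0.7042330574; c=2·atan2(√a, √(1-a))=1.991569289; dist=6371·c=12688.288 ≈ 12688.3 km; running total=24226.7 km
Leg 2 bearing: y=sinΔλ·cosφ2=-0.47309781, x=cosφ1·sinφ2-sinφ1·cosφ2·cosΔλ=0.78059842; θ=atan2(y, x)=-31.2188° <0 so +360° → 328.7812° ≈ 328.8°
Leg 3: φ1=1.0683405, φ2=1.1203373, Δφ=0.0519968, Δλ=2.2326339 rad; a=sin²(Δφ/2)+cosφ1·cosφ2·sin²(Δλ/2)=0.1699384815; c=2·atan2(√a, √(1-a))=0.849813781; dist=6371·c=5414.164 ≈ 5414.2 km; running total=29640.9 km
Leg 3 bearing: y=sinΔλ·cosφ2=0.34345477, x=cosφ1·sinφ2-sinφ1·cosφ2·cosΔλ=0.66803922; θ=atan2(y, x)=27.2088° ≈ 27.2°
Leg 4: φ1=1.1203373, φ2=0.3329652, Δφ=-0.7873721, Δλ=1.6556089 rad; a=sin²(Δφ/2)+cosφ1·cosφ2·sin²(Δλ/2)=0.3703063716; c=2·atan2(√a, √(1-a))=1.308408637; dist=6371·c=8335.871 ≈ 8335.9 km; running total=37976.8 km
Leg 4 bearing: y=sinΔλ·cosφ2=0.94168033, x=cosφ1·sinφ2-sinφ1·cosφ2·cosΔλ=0.21437447; θ=atan2(y, x)=77.1751° ≈ 77.2°
Leg 5: φ1=0.3329652, φ2=0.7054342, Δφ=0.3724690, Δλ=-1.3360495 rad; a=sin²(Δφ/2)+cosφ1·cosφ2·sin²(Δλ/2)=0.3103635684; c=2·atan2(√a, √(1-a))=1.181786009; dist=6371·c=7529.159 ≈ 7529.2 km; running total=45506.0 km
Leg 5 bearing: y=sinΔλ·cosφ2=-0.74044933, x=cosφ1·sinφ2-sinφ1·cosφ2·cosΔλ=0.55487555; θ=atan2(y, x)=-53.1530° <0 so +360° → 306.8470° ≈ 306.8°
Leg 6: φ1=0.7054342, φ2=0.2576228, Δφ=-0.4478113, Δλ=-0.2403947 rad; a=sin²(Δφ/2)+cosφ1·cosφ2·sin²(Δλ/2)=0.0598866566; c=2·atan2(√a, √(1-a))=0.494456653; dist=6371·c=3150.183 ≈ 3150.2 km; running total=48656.2 km
Leg 6 bearing: y=sinΔλ·cosφ2=-0.23022874, x=cosφ1·sinφ2-sinφ1·cosφ2·cosΔλ=-0.41496470; θ=atan2(y, x)=-150.9778° <0 so +360° → 209.0222° ≈ 209.0°
Leg 7: φ1=0.2576228, φ2=0.2555668, Δφ=-0.0020560, Δλ=2.4161483 rad; a=sin²(Δφ/2)+cosφ1·cosφ2·sin²(Δλ/2)=0.8178028364; c=2·atan2(√a, √(1-a))=2.259589130; dist=6371·c=14395.842 ≈ 14395.8 km; running total=63052.0 km
Leg 7 bearing: y=sinΔλ·cosφ2=0.64191865, x=cosφ1·sinφ2-sinφ1·cosφ2·cosΔλ=0.42888912; θ=atan2(y, x)=56.2517° ≈ 56.3°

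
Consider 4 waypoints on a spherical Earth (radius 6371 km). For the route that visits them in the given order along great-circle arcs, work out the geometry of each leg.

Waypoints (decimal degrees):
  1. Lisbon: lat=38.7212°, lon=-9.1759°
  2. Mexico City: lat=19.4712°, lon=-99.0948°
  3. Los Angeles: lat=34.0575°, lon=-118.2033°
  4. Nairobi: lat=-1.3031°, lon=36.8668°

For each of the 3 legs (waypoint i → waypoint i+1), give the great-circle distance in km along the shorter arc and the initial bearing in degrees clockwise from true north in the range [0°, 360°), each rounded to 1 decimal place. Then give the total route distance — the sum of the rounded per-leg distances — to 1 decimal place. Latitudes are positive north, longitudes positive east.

Leg 1: dist=8662.5 km, bearing=285.4°
Leg 2: dist=2487.7 km, bearing=314.6°
Leg 3: dist=15545.3 km, bearing=40.8°
Total: 26695.5 km

Leg 1: φ1=0.6758124, φ2=0.3398365, Δφ=-0.3359759, Δλ=-1.5693809 rad; a=sin²(Δφ/2)+cosφ1·cosφ2·sin²(Δλ/2)=0.3952242844; c=2·atan2(√a, √(1-a))=1.359680144; dist=6371·c=8662.522 ≈ 8662.5 km; running total=8662.5 km
Leg 1 bearing: y=sinΔλ·cosφ2=-0.94280822, x=cosφ1·sinφ2-sinφ1·cosφ2·cosΔλ=0.25923129; θ=atan2(y, x)=-74.6261° <0 so +360° → 285.3739° ≈ 285.4°
Leg 2: φ1=0.3398365, φ2=0.5944155, Δφ=0.2545790, Δλ=-0.3335062 rad; a=sin²(Δφ/2)+cosφ1·cosφ2·sin²(Δλ/2)=0.0376343125; c=2·atan2(√a, √(1-a))=0.390467095; dist=6371·c=2487.666 ≈ 2487.7 km; running total=11150.2 km
Leg 2 bearing: y=sinΔλ·cosφ2=-0.27120830, x=cosφ1·sinφ2-sinφ1·cosφ2·cosΔλ=0.26705419; θ=atan2(y, x)=-45.4422° <0 so +360° → 314.5578° ≈ 314.6°
Leg 3: φ1=0.5944155, φ2=-0.0227434, Δφ=-0.6171589, Δλ=2.7064838 rad; a=sin²(Δφ/2)+cosφ1·cosφ2·sin²(Δλ/2)=0.8819117480; c=2·atan2(√a, √(1-a))=2.440012850; dist=6371·c=15545.322 ≈ 15545.3 km; running total=26695.5 km
Leg 3 bearing: y=sinΔλ·cosφ2=0.42140009, x=cosφ1·sinφ2-sinφ1·cosφ2·cosΔλ=0.48887179; θ=atan2(y, x)=40.7608° ≈ 40.8°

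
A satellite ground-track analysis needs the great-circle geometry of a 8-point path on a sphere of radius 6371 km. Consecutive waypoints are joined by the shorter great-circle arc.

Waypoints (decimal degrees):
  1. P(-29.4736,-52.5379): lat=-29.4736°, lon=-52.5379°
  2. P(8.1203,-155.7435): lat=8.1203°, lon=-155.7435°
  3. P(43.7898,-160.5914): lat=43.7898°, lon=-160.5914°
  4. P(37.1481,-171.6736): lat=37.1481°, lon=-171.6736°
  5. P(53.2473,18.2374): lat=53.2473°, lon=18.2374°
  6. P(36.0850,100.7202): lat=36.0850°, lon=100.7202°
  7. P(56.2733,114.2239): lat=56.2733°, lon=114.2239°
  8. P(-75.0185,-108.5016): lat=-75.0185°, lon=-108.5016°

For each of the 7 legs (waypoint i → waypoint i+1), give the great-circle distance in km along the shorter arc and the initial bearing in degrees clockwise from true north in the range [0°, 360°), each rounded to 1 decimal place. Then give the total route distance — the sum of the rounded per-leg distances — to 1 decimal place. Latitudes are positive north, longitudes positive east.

Leg 1: dist=11725.4 km, bearing=270.7°
Leg 2: dist=3994.1 km, bearing=354.0°
Leg 3: dist=1191.6 km, bearing=235.5°
Leg 4: dist=9918.2 km, bearing=354.1°
Leg 5: dist=6409.8 km, bearing=71.5°
Leg 6: dist=2463.7 km, bearing=20.1°
Leg 7: dist=17274.0 km, bearing=155.1°
Total: 52976.8 km

Leg 1: φ1=-0.5144114, φ2=0.1417260, Δφ=0.6561373, Δλ=-1.8012775 rad; a=sin²(Δφ/2)+cosφ1·cosφ2·sin²(Δλ/2)=0.6331931090; c=2·atan2(√a, √(1-a))=1.840438149; dist=6371·c=11725.431 ≈ 11725.4 km; running total=11725.4 km
Leg 1 bearing: y=sinΔλ·cosφ2=-0.96379538, x=cosφ1·sinφ2-sinφ1·cosφ2·cosΔλ=0.01169790; θ=atan2(y, x)=-89.3046° <0 so +360° → 270.6954° ≈ 270.7°
Leg 2: φ1=0.1417260, φ2=0.7642762, Δφ=0.6225502, Δλ=-0.0846118 rad; a=sin²(Δφ/2)+cosφ1·cosφ2·sin²(Δλ/2)=0.0950812797; c=2·atan2(√a, √(1-a))=0.626921360; dist=6371·c=3994.116 ≈ 3994.1 km; running total=15719.5 km
Leg 2 bearing: y=sinΔλ·cosφ2=-0.06100701, x=cosφ1·sinφ2-sinφ1·cosφ2·cosΔλ=0.58347362; θ=atan2(y, x)=-5.9691° <0 so +360° → 354.0309° ≈ 354.0°
Leg 3: φ1=0.7642762, φ2=0.6483567, Δφ=-0.1159195, Δλ=-0.1934209 rad; a=sin²(Δφ/2)+cosφ1·cosφ2·sin²(Δλ/2)=0.0087204520; c=2·atan2(√a, √(1-a))=0.187039240; dist=6371·c=1191.627 ≈ 1191.6 km; running total=16911.1 km
Leg 3 bearing: y=sinΔλ·cosφ2=-0.15321188, x=cosφ1·sinφ2-sinφ1·cosφ2·cosΔλ=-0.10537430; θ=atan2(y, x)=-124.5190° <0 so +360° → 235.4810° ≈ 235.5°
Leg 4: φ1=0.6483567, φ2=0.9293407, Δφ=0.2809840, Δλ=3.3145722 rad; a=sin²(Δφ/2)+cosφ1·cosφ2·sin²(Δλ/2)=0.4929906491; c=2·atan2(√a, √(1-a))=1.556777166; dist=6371·c=9918.227 ≈ 9918.2 km; running total=26829.3 km
Leg 4 bearing: y=sinΔλ·cosφ2=-0.10298907, x=cosφ1·sinφ2-sinφ1·cosφ2·cosΔλ=0.99458370; θ=atan2(y, x)=-5.9119° <0 so +360° → 354.0881° ≈ 354.1°
Leg 5: φ1=0.9293407, φ2=0.6298021, Δφ=-0.2995386, Δλ=1.4395964 rad; a=sin²(Δφ/2)+cosφ1·cosφ2·sin²(Δλ/2)=0.2324143638; c=2·atan2(√a, √(1-a))=1.006085842; dist=6371·c=6409.773 ≈ 6409.8 km; running total=33239.1 km
Leg 5 bearing: y=sinΔλ·cosφ2=0.80119862, x=cosφ1·sinφ2-sinφ1·cosφ2·cosΔλ=0.26771716; θ=atan2(y, x)=71.5232° ≈ 71.5°
Leg 6: φ1=0.6298021, φ2=0.9821544, Δφ=0.3523523, Δλ=0.2356840 rad; a=sin²(Δφ/2)+cosφ1·cosφ2·sin²(Δλ/2)=0.0369205377; c=2·atan2(√a, √(1-a))=0.386699254; dist=6371·c=2463.661 ≈ 2463.7 km; running total=35702.8 km
Leg 6 bearing: y=sinΔλ·cosφ2=0.12965121, x=cosφ1·sinφ2-sinφ1·cosφ2·cosΔλ=0.35414716; θ=atan2(y, x)=20.1074° ≈ 20.1°
Leg 7: φ1=0.9821544, φ2=-1.3093198, Δφ=-2.2914742, Δλ=-3.8872933 rad; a=sin²(Δφ/2)+cosφ1·cosφ2·sin²(Δλ/2)=0.9544328148; c=2·atan2(√a, √(1-a))=2.711352546; dist=6371·c=17274.027 ≈ 17274.0 km; running total=52976.8 km
Leg 7 bearing: y=sinΔλ·cosφ2=0.17539366, x=cosφ1·sinφ2-sinφ1·cosφ2·cosΔλ=-0.37841820; θ=atan2(y, x)=155.1327° ≈ 155.1°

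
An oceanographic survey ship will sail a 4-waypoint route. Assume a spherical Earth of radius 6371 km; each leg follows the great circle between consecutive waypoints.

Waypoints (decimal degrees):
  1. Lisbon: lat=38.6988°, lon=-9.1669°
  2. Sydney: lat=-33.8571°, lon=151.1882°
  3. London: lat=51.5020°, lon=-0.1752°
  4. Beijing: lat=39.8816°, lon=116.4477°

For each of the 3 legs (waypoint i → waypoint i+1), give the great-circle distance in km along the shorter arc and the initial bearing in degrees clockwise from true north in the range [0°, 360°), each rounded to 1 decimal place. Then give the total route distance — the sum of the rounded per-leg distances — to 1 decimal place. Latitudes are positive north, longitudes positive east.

Leg 1: dist=18177.9 km, bearing=79.0°
Leg 2: dist=16994.8 km, bearing=319.2°
Leg 3: dist=8147.9 km, bearing=45.8°
Total: 43320.6 km

Leg 1: φ1=0.6754215, φ2=-0.5909179, Δφ=-1.2663393, Δλ=2.7987245 rad; a=sin²(Δφ/2)+cosφ1·cosφ2·sin²(Δλ/2)=0.9793541856; c=2·atan2(√a, √(1-a))=2.853221482; dist=6371·c=18177.874 ≈ 18177.9 km; running total=18177.9 km
Leg 1 bearing: y=sinΔλ·cosφ2=0.27918191, x=cosφ1·sinφ2-sinφ1·cosφ2·cosΔλ=0.05418229; θ=atan2(y, x)=79.0168° ≈ 79.0°
Leg 2: φ1=-0.5909179, φ2=0.8988795, Δφ=1.4897973, Δλ=-2.6417897 rad; a=sin²(Δφ/2)+cosφ1·cosφ2·sin²(Δλ/2)=0.9448603819; c=2·atan2(√a, √(1-a))=2.667529449; dist=6371·c=16994.830 ≈ 16994.8 km; running total=35172.7 km
Leg 2 bearing: y=sinΔλ·cosφ2=-0.29832867, x=cosφ1·sinφ2-sinφ1·cosφ2·cosΔλ=0.34553866; θ=atan2(y, x)=-40.8064° <0 so +360° → 319.1936° ≈ 319.2°
Leg 3: φ1=0.8988795, φ2=0.6960652, Δφ=-0.2028142, Δλ=2.0354536 rad; a=sin²(Δφ/2)+cosφ1·cosφ2·sin²(Δλ/2)=0.3561154492; c=2·atan2(√a, √(1-a))=1.278899741; dist=6371·c=8147.870 ≈ 8147.9 km; running total=43320.6 km
Leg 3 bearing: y=sinΔλ·cosφ2=0.68601074, x=cosφ1·sinφ2-sinφ1·cosφ2·cosΔλ=0.66826507; θ=atan2(y, x)=45.7507° ≈ 45.8°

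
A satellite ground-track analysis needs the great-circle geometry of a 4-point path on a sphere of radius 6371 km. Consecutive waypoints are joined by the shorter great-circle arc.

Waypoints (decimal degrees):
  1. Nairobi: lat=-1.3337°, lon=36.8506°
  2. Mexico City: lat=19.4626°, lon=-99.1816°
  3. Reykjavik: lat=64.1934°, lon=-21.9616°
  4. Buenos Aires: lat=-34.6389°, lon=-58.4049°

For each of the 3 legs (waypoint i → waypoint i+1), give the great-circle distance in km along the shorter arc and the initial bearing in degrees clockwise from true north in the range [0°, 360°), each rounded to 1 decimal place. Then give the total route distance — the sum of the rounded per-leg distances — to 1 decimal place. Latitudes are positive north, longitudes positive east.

Leg 1: φ1=-0.0232775, φ2=0.3396865, Δφ=0.3629639, Δλ=-2.3742098 rad; a=sin²(Δφ/2)+cosφ1·cosφ2·sin²(Δλ/2)=0.8430877140; c=2·atan2(√a, √(1-a))=2.327014647; dist=6371·c=14825.410 ≈ 14825.4 km; running total=14825.4 km
Leg 1 bearing: y=sinΔλ·cosφ2=-0.65458375, x=cosφ1·sinφ2-sinφ1·cosφ2·cosΔλ=0.31730646; θ=atan2(y, x)=-64.1384° <0 so +360° → 295.8616° ≈ 295.9°
Leg 2: φ1=0.3396865, φ2=1.1203862, Δφ=0.7806997, Δλ=1.3477432 rad; a=sin²(Δφ/2)+cosφ1·cosφ2·sin²(Δλ/2)=0.3046206104; c=2·atan2(√a, √(1-a))=1.169340560; dist=6371·c=7449.869 ≈ 7449.9 km; running total=22275.3 km
Leg 2 bearing: y=sinΔλ·cosφ2=0.42455010, x=cosφ1·sinφ2-sinφ1·cosφ2·cosΔλ=0.81674035; θ=atan2(y, x)=27.4659° ≈ 27.5°
Leg 3: φ1=1.1203862, φ2=-0.6045629, Δφ=-1.7249490, Δλ=-0.6360556 rad; a=sin²(Δφ/2)+cosφ1·cosφ2·sin²(Δλ/2)=0.6117926021; c=2·atan2(√a, √(1-a))=1.796287578; dist=6371·c=11444.148 ≈ 11444.1 km; running total=33719.4 km
Leg 3 bearing: y=sinΔλ·cosφ2=-0.48873610, x=cosφ1·sinφ2-sinφ1·cosφ2·cosΔλ=-0.84329513; θ=atan2(y, x)=-149.9053° <0 so +360° → 210.0947° ≈ 210.1°

Leg 1: dist=14825.4 km, bearing=295.9°
Leg 2: dist=7449.9 km, bearing=27.5°
Leg 3: dist=11444.1 km, bearing=210.1°
Total: 33719.4 km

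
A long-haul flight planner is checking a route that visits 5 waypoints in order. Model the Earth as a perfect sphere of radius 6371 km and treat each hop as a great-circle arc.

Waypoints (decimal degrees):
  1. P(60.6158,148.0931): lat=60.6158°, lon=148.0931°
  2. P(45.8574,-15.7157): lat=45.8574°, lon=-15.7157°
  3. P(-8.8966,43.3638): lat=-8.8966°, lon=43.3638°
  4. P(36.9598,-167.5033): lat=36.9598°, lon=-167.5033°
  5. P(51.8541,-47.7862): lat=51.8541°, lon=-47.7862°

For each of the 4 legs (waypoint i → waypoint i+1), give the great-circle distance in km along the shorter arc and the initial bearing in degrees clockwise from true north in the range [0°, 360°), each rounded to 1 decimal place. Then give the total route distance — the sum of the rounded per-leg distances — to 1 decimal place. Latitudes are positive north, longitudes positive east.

Leg 1: φ1=1.0579453, φ2=0.8003626, Δφ=-0.2575827, Δλ=-2.8590029 rad; a=sin²(Δφ/2)+cosφ1·cosφ2·sin²(Δλ/2)=0.3514396672; c=2·atan2(√a, √(1-a))=1.269120609; dist=6371·c=8085.567 ≈ 8085.6 km; running total=8085.6 km
Leg 1 bearing: y=sinΔλ·cosφ2=-0.19419967, x=cosφ1·sinφ2-sinφ1·cosφ2·cosΔλ=0.93488277; θ=atan2(y, x)=-11.7349° <0 so +360° → 348.2651° ≈ 348.3°
Leg 2: φ1=0.8003626, φ2=-0.1552750, Δφ=-0.9556376, Δλ=1.0311318 rad; a=sin²(Δφ/2)+cosφ1·cosφ2·sin²(Δλ/2)=0.3787085584; c=2·atan2(√a, √(1-a))=1.325768951; dist=6371·c=8446.474 ≈ 8446.5 km; running total=16532.1 km
Leg 2 bearing: y=sinΔλ·cosφ2=0.84755998, x=cosφ1·sinφ2-sinφ1·cosφ2·cosΔλ=-0.47201231; θ=atan2(y, x)=119.1138° ≈ 119.1°
Leg 3: φ1=-0.1552750, φ2=0.6450702, Δφ=0.8003452, Δλ=-3.6803252 rad; a=sin²(Δφ/2)+cosφ1·cosφ2·sin²(Δλ/2)=0.8853060299; c=2·atan2(√a, √(1-a))=2.450597310; dist=6371·c=15612.755 ≈ 15612.8 km; running total=32144.9 km
Leg 3 bearing: y=sinΔλ·cosφ2=0.40995525, x=cosφ1·sinφ2-sinφ1·cosφ2·cosΔλ=0.48794851; θ=atan2(y, x)=40.0357° ≈ 40.0°
Leg 4: φ1=0.6450702, φ2=0.9050248, Δφ=0.2599546, Δλ=2.0894576 rad; a=sin²(Δφ/2)+cosφ1·cosφ2·sin²(Δλ/2)=0.3859055258; c=2·atan2(√a, √(1-a))=1.340579178; dist=6371·c=8540.830 ≈ 8540.8 km; running total=40685.7 km
Leg 4 bearing: y=sinΔλ·cosφ2=0.53643288, x=cosφ1·sinφ2-sinφ1·cosφ2·cosΔλ=0.81250820; θ=atan2(y, x)=33.4335° ≈ 33.4°

Leg 1: dist=8085.6 km, bearing=348.3°
Leg 2: dist=8446.5 km, bearing=119.1°
Leg 3: dist=15612.8 km, bearing=40.0°
Leg 4: dist=8540.8 km, bearing=33.4°
Total: 40685.7 km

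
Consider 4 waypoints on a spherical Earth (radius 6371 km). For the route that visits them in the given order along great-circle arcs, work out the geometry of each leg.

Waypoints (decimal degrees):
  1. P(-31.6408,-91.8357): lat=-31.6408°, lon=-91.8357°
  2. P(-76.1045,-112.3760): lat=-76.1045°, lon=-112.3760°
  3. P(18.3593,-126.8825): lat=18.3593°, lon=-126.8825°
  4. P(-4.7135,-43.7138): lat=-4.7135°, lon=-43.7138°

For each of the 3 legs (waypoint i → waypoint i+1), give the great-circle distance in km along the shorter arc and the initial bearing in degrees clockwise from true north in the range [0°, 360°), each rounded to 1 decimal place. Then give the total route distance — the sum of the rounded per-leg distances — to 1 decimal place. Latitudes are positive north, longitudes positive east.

Leg 1: dist=5061.3 km, bearing=186.8°
Leg 2: dist=10550.3 km, bearing=346.2°
Leg 3: dist=9454.9 km, bearing=96.6°
Total: 25066.5 km

Leg 1: φ1=-0.5522361, φ2=-1.3282741, Δφ=-0.7760380, Δλ=-0.3584959 rad; a=sin²(Δφ/2)+cosφ1·cosφ2·sin²(Δλ/2)=0.1496518349; c=2·atan2(√a, √(1-a))=0.794423306; dist=6371·c=5061.271 ≈ 5061.3 km; running total=5061.3 km
Leg 1 bearing: y=sinΔλ·cosφ2=-0.08426113, x=cosφ1·sinφ2-sinφ1·cosφ2·cosΔλ=-0.70846645; θ=atan2(y, x)=-173.2174° <0 so +360° → 186.7826° ≈ 186.8°
Leg 2: φ1=-1.3282741, φ2=0.3204302, Δφ=1.6487043, Δλ=-0.2531862 rad; a=sin²(Δφ/2)+cosφ1·cosφ2·sin²(Δλ/2)=0.5425478706; c=2·atan2(√a, √(1-a))=1.655995105; dist=6371·c=10550.345 ≈ 10550.3 km; running total=15611.6 km
Leg 2 bearing: y=sinΔλ·cosφ2=-0.23773990, x=cosφ1·sinφ2-sinφ1·cosφ2·cosΔλ=0.96759416; θ=atan2(y, x)=-13.8042° <0 so +360° → 346.1958° ≈ 346.2°
Leg 3: φ1=0.3204302, φ2=-0.0822661, Δφ=-0.4026963, Δλ=1.4515676 rad; a=sin²(Δφ/2)+cosφ1·cosφ2·sin²(Δλ/2)=0.4566861554; c=2·atan2(√a, √(1-a))=1.484059923; dist=6371·c=9454.946 ≈ 9454.9 km; running total=25066.5 km
Leg 3 bearing: y=sinΔλ·cosφ2=0.98954274, x=cosφ1·sinφ2-sinφ1·cosφ2·cosΔλ=-0.11532914; θ=atan2(y, x)=96.6477° ≈ 96.6°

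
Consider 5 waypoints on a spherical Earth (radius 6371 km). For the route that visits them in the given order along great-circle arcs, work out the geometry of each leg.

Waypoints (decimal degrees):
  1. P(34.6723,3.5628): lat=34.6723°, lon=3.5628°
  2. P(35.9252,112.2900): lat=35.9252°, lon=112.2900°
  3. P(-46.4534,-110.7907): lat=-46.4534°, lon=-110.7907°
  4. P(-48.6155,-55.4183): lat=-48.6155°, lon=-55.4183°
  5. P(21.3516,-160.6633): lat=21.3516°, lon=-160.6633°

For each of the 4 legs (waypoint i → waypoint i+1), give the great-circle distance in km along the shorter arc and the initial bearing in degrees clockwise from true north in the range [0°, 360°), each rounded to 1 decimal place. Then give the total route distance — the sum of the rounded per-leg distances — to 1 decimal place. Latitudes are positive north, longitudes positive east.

Leg 1: dist=9241.4 km, bearing=50.6°
Leg 2: dist=16277.0 km, bearing=121.8°
Leg 3: dist=4071.7 km, bearing=114.2°
Leg 4: dist=12875.3 km, bearing=273.6°
Total: 42465.4 km

Leg 1: φ1=0.6051458, φ2=0.6270130, Δφ=0.0218672, Δλ=1.8976476 rad; a=sin²(Δφ/2)+cosφ1·cosφ2·sin²(Δλ/2)=0.4400212419; c=2·atan2(√a, √(1-a))=1.450549237; dist=6371·c=9241.449 ≈ 9241.4 km; running total=9241.4 km
Leg 1 bearing: y=sinΔλ·cosφ2=0.76691207, x=cosφ1·sinφ2-sinφ1·cosφ2·cosΔλ=0.63044117; θ=atan2(y, x)=50.5780° ≈ 50.6°
Leg 2: φ1=0.6270130, φ2=-0.8107648, Δφ=-1.4377778, Δλ=-3.8934927 rad; a=sin²(Δφ/2)+cosφ1·cosφ2·sin²(Δλ/2)=0.9163760659; c=2·atan2(√a, √(1-a))=2.554856509; dist=6371·c=16276.991 ≈ 16277.0 km; running total=25518.4 km
Leg 2 bearing: y=sinΔλ·cosφ2=0.47056810, x=cosφ1·sinφ2-sinφ1·cosφ2·cosΔλ=-0.29170112; θ=atan2(y, x)=121.7944° ≈ 121.8°
Leg 3: φ1=-0.8107648, φ2=-0.8485005, Δφ=-0.0377358, Δλ=0.9664307 rad; a=sin²(Δφ/2)+cosφ1·cosφ2·sin²(Δλ/2)=0.0986821759; c=2·atan2(√a, √(1-a))=0.639095407; dist=6371·c=4071.677 ≈ 4071.7 km; running total=29590.1 km
Leg 3 bearing: y=sinΔλ·cosφ2=0.54400189, x=cosφ1·sinφ2-sinφ1·cosφ2·cosΔλ=-0.24461798; θ=atan2(y, x)=114.2117° ≈ 114.2°
Leg 4: φ1=-0.8485005, φ2=0.3726557, Δφ=1.2211563, Δλ=-1.8368718 rad; a=sin²(Δφ/2)+cosφ1·cosφ2·sin²(Δλ/2)=0.7175391503; c=2·atan2(√a, √(1-a))=2.020921564; dist=6371·c=12875.291 ≈ 12875.3 km; running total=42465.4 km
Leg 4 bearing: y=sinΔλ·cosφ2=-0.89858928, x=cosφ1·sinφ2-sinφ1·cosφ2·cosΔλ=0.05695776; θ=atan2(y, x)=-86.3731° <0 so +360° → 273.6269° ≈ 273.6°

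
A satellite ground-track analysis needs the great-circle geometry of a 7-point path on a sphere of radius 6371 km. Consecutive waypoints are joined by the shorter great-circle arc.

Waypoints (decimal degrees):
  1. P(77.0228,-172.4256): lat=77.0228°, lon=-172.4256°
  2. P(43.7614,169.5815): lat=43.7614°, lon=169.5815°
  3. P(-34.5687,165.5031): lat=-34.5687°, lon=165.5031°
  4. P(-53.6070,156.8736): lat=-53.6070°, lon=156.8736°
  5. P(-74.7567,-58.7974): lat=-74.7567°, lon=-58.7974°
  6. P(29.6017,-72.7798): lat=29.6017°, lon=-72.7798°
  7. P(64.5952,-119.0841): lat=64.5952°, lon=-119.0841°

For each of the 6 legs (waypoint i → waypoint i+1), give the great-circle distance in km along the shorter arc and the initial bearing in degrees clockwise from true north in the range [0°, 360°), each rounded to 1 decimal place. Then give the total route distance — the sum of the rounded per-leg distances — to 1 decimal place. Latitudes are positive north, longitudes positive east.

Leg 1: dist=3789.6 km, bearing=203.5°
Leg 2: dist=8719.7 km, bearing=183.4°
Leg 3: dist=2222.5 km, bearing=195.1°
Leg 4: dist=5500.2 km, bearing=168.4°
Leg 5: dist=11648.7 km, bearing=347.5°
Leg 6: dist=5032.7 km, bearing=334.1°
Total: 36913.4 km

Leg 1: φ1=1.3443015, φ2=0.7637805, Δφ=-0.5805209, Δλ=5.9691500 rad; a=sin²(Δφ/2)+cosφ1·cosφ2·sin²(Δλ/2)=0.0858773345; c=2·atan2(√a, √(1-a))=0.594827220; dist=6371·c=3789.644 ≈ 3789.6 km; running total=3789.6 km
Leg 1 bearing: y=sinΔλ·cosφ2=-0.22309510, x=cosφ1·sinφ2-sinφ1·cosφ2·cosΔλ=-0.51404110; θ=atan2(y, x)=-156.5390° <0 so +360° → 203.4610° ≈ 203.5°
Leg 2: φ1=0.7637805, φ2=-0.6033376, Δφ=-1.3671181, Δλ=-0.0711815 rad; a=sin²(Δφ/2)+cosφ1·cosφ2·sin²(Δλ/2)=0.3996165890; c=2·atan2(√a, √(1-a))=1.368655709; dist=6371·c=8719.706 ≈ 8719.7 km; running total=12509.3 km
Leg 2 bearing: y=sinΔλ·cosφ2=-0.05856468, x=cosφ1·sinφ2-sinφ1·cosφ2·cosΔλ=-0.97788694; θ=atan2(y, x)=-176.5727° <0 so +360° → 183.4273° ≈ 183.4°
Leg 3: φ1=-0.6033376, φ2=-0.9356187, Δφ=-0.3322810, Δλ=-0.1506132 rad; a=sin²(Δφ/2)+cosφ1·cosφ2·sin²(Δλ/2)=0.0301151070; c=2·atan2(√a, √(1-a))=0.348840164; dist=6371·c=2222.461 ≈ 2222.5 km; running total=14731.8 km
Leg 3 bearing: y=sinΔλ·cosφ2=-0.08902443, x=cosφ1·sinφ2-sinφ1·cosφ2·cosΔλ=-0.33001121; θ=atan2(y, x)=-164.9031° <0 so +360° → 195.0969° ≈ 195.1°
Leg 4: φ1=-0.9356187, φ2=-1.3047506, Δφ=-0.3691319, Δλ=-3.7641691 rad; a=sin²(Δφ/2)+cosφ1·cosφ2·sin²(Δλ/2)=0.1750404531; c=2·atan2(√a, √(1-a))=0.863318350; dist=6371·c=5500.201 ≈ 5500.2 km; running total=20232.0 km
Leg 4 bearing: y=sinΔλ·cosφ2=0.15331563, x=cosφ1·sinφ2-sinφ1·cosφ2·cosΔλ=-0.74437859; θ=atan2(y, x)=168.3618° ≈ 168.4°
Leg 5: φ1=-1.3047506, φ2=0.5166471, Δφ=1.8213977, Δλ=-0.2440389 rad; a=sin²(Δφ/2)+cosφ1·cosφ2·sin²(Δλ/2)=0.6273800322; c=2·atan2(√a, √(1-a))=1.828395899; dist=6371·c=11648.710 ≈ 11648.7 km; running total=31880.7 km
Leg 5 bearing: y=sinΔλ·cosφ2=-0.21008715, x=cosφ1·sinφ2-sinφ1·cosφ2·cosΔλ=0.94390714; θ=atan2(y, x)=-12.5479° <0 so +360° → 347.4521° ≈ 347.5°
Leg 6: φ1=0.5166471, φ2=1.1273989, Δφ=0.6107518, Δλ=-0.8081625 rad; a=sin²(Δφ/2)+cosφ1·cosφ2·sin²(Δλ/2)=0.1480545360; c=2·atan2(√a, √(1-a))=0.789935787; dist=6371·c=5032.681 ≈ 5032.7 km; running total=36913.4 km
Leg 6 bearing: y=sinΔλ·cosφ2=-0.31018296, x=cosφ1·sinφ2-sinφ1·cosφ2·cosΔλ=0.63900242; θ=atan2(y, x)=-25.8927° <0 so +360° → 334.1073° ≈ 334.1°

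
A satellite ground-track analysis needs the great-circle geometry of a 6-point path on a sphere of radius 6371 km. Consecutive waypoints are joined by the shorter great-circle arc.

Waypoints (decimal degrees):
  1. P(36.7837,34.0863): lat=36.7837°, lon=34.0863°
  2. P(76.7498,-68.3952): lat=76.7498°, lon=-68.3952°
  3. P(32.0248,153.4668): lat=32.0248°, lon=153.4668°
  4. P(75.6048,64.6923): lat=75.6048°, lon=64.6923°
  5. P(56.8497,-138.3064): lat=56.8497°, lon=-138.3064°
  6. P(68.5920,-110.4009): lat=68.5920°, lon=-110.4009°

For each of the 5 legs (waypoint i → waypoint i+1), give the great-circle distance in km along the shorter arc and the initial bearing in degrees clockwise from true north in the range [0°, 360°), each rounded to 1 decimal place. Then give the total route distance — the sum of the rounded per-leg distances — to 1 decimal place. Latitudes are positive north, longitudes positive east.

Leg 1: φ1=0.6419967, φ2=1.3395367, Δφ=0.6975400, Δλ=-1.7886396 rad; a=sin²(Δφ/2)+cosφ1·cosφ2·sin²(Δλ/2)=0.2284094904; c=2·atan2(√a, √(1-a))=0.996575179; dist=6371·c=6349.180 ≈ 6349.2 km; running total=6349.2 km
Leg 1 bearing: y=sinΔλ·cosφ2=-0.22378675, x=cosφ1·sinφ2-sinφ1·cosφ2·cosΔλ=0.80924278; θ=atan2(y, x)=-15.4582° <0 so +360° → 344.5418° ≈ 344.5°
Leg 2: φ1=1.3395367, φ2=0.5589382, Δφ=-0.7805985, Δλ=3.8722224 rad; a=sin²(Δφ/2)+cosφ1·cosφ2·sin²(Δλ/2)=0.3142769136; c=2·atan2(√a, √(1-a))=1.190230177; dist=6371·c=7582.956 ≈ 7583.0 km; running total=13932.2 km
Leg 2 bearing: y=sinΔλ·cosφ2=-0.56578225, x=cosφ1·sinφ2-sinφ1·cosφ2·cosΔλ=0.73615093; θ=atan2(y, x)=-37.5447° <0 so +360° → 322.4553° ≈ 322.5°
Leg 3: φ1=0.5589382, φ2=1.3195527, Δφ=0.7606145, Δλ=-1.5494073 rad; a=sin²(Δφ/2)+cosφ1·cosφ2·sin²(Δλ/2)=0.2409273299; c=2·atan2(√a, √(1-a))=1.026115255; dist=6371·c=6537.380 ≈ 6537.4 km; running total=20469.6 km
Leg 3 bearing: y=sinΔλ·cosφ2=-0.24855188, x=cosφ1·sinφ2-sinφ1·cosφ2·cosΔλ=0.81838094; θ=atan2(y, x)=-16.8942° <0 so +360° → 343.1058° ≈ 343.1°
Leg 4: φ1=1.3195527, φ2=0.9922144, Δφ=-0.3273382, Δλ=-3.5429957 rad; a=sin²(Δφ/2)+cosφ1·cosφ2·sin²(Δλ/2)=0.1570947272; c=2·atan2(√a, √(1-a))=0.815079488; dist=6371·c=5192.871 ≈ 5192.9 km; running total=25662.5 km
Leg 4 bearing: y=sinΔλ·cosφ2=0.21365489, x=cosφ1·sinφ2-sinφ1·cosφ2·cosΔλ=0.69571221; θ=atan2(y, x)=17.0718° ≈ 17.1°
Leg 5: φ1=0.9922144, φ2=1.1971562, Δφ=0.2049418, Δλ=0.4870429 rad; a=sin²(Δφ/2)+cosφ1·cosφ2·sin²(Δλ/2)=0.0220682159; c=2·atan2(√a, √(1-a))=0.298211264; dist=6371·c=1899.904 ≈ 1899.9 km; running total=27562.4 km
Leg 5 bearing: y=sinΔλ·cosφ2=0.17082852, x=cosφ1·sinφ2-sinφ1·cosφ2·cosΔλ=0.23904488; θ=atan2(y, x)=35.5507° ≈ 35.6°

Leg 1: dist=6349.2 km, bearing=344.5°
Leg 2: dist=7583.0 km, bearing=322.5°
Leg 3: dist=6537.4 km, bearing=343.1°
Leg 4: dist=5192.9 km, bearing=17.1°
Leg 5: dist=1899.9 km, bearing=35.6°
Total: 27562.4 km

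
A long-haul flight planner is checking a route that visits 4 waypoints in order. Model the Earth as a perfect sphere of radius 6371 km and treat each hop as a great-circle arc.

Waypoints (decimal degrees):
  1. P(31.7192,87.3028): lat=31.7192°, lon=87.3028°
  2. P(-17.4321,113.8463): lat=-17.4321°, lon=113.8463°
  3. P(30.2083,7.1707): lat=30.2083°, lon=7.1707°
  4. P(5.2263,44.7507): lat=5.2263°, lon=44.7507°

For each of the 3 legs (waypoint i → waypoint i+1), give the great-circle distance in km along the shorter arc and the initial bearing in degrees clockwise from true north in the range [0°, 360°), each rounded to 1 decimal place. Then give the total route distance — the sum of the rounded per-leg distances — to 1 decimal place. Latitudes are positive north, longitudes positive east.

Leg 1: dist=6155.0 km, bearing=148.8°
Leg 2: dist=12541.5 km, bearing=296.1°
Leg 3: dist=4813.9 km, bearing=117.7°
Total: 23510.4 km

Leg 1: φ1=0.5536045, φ2=-0.3042475, Δφ=-0.8578520, Δλ=0.4632715 rad; a=sin²(Δφ/2)+cosφ1·cosφ2·sin²(Δλ/2)=0.2157396028; c=2·atan2(√a, √(1-a))=0.966089648; dist=6371·c=6154.957 ≈ 6155.0 km; running total=6155.0 km
Leg 1 bearing: y=sinΔλ·cosφ2=0.42635325, x=cosφ1·sinφ2-sinφ1·cosφ2·cosΔλ=-0.70356735; θ=atan2(y, x)=148.7846° ≈ 148.8°
Leg 2: φ1=-0.3042475, φ2=0.5272343, Δφ=0.8314818, Δλ=-1.8618405 rad; a=sin²(Δφ/2)+cosφ1·cosφ2·sin²(Δλ/2)=0.6936627881; c=2·atan2(√a, √(1-a))=1.968525290; dist=6371·c=12541.475 ≈ 12541.5 km; running total=18696.5 km
Leg 2 bearing: y=sinΔλ·cosφ2=-0.82785773, x=cosφ1·sinφ2-sinφ1·cosφ2·cosΔλ=0.40574682; θ=atan2(y, x)=-63.8898° <0 so +360° → 296.1102° ≈ 296.1°
Leg 3: φ1=0.5272343, φ2=0.0912161, Δφ=-0.4360182, Δλ=0.6558947 rad; a=sin²(Δφ/2)+cosφ1·cosφ2·sin²(Δλ/2)=0.1360668371; c=2·atan2(√a, √(1-a))=0.755591123; dist=6371·c=4813.871 ≈ 4813.9 km; running total=23510.4 km
Leg 3 bearing: y=sinΔλ·cosφ2=0.60733315, x=cosφ1·sinφ2-sinφ1·cosφ2·cosΔλ=-0.31836622; θ=atan2(y, x)=117.6637° ≈ 117.7°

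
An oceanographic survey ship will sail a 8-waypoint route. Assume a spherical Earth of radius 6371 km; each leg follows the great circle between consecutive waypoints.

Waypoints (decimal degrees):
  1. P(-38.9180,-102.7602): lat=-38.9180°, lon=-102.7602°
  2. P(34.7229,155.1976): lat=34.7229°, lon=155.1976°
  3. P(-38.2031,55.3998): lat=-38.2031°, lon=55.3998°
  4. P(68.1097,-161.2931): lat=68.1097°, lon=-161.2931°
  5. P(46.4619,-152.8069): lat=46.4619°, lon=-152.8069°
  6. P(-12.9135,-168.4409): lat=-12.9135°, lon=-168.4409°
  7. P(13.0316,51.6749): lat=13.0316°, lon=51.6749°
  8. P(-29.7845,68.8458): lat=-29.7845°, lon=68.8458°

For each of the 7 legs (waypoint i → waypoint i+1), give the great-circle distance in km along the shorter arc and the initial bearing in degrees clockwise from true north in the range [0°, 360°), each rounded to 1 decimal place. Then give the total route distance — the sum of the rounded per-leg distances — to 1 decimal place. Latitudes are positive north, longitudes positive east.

Leg 1: dist=13279.2 km, bearing=292.7°
Leg 2: dist=13068.5 km, bearing=240.8°
Leg 3: dist=16009.6 km, bearing=22.3°
Leg 4: dist=2455.2 km, bearing=164.3°
Leg 5: dist=6784.6 km, bearing=197.5°
Leg 6: dist=15672.9 km, bearing=274.9°
Leg 7: dist=5104.4 km, bearing=159.1°
Total: 72374.4 km

Leg 1: φ1=-0.6792472, φ2=0.6060289, Δφ=1.2852762, Δλ=4.5022129 rad; a=sin²(Δφ/2)+cosφ1·cosφ2·sin²(Δλ/2)=0.7456249583; c=2·atan2(√a, √(1-a))=2.084320506; dist=6371·c=13279.206 ≈ 13279.2 km; running total=13279.2 km
Leg 1 bearing: y=sinΔλ·cosφ2=-0.80382952, x=cosφ1·sinφ2-sinφ1·cosφ2·cosΔλ=0.33545734; θ=atan2(y, x)=-67.3481° <0 so +360° → 292.6519° ≈ 292.7°
Leg 2: φ1=0.6060289, φ2=-0.6667699, Δφ=-1.2727988, Δλ=-1.7418002 rad; a=sin²(Δφ/2)+cosφ1·cosφ2·sin²(Δλ/2)=0.7310926554; c=2·atan2(√a, √(1-a))=2.051254259; dist=6371·c=13068.541 ≈ 13068.5 km; running total=26347.7 km
Leg 2 bearing: y=sinΔλ·cosφ2=-0.77436175, x=cosφ1·sinφ2-sinφ1·cosφ2·cosΔλ=-0.43214421; θ=atan2(y, x)=-119.1644° <0 so +360° → 240.8356° ≈ 240.8°
Leg 3: φ1=-0.6667699, φ2=1.1887385, Δφ=1.8555084, Δλ=-3.7820046 rad; a=sin²(Δφ/2)+cosφ1·cosφ2·sin²(Δλ/2)=0.9043927119; c=2·atan2(√a, √(1-a))=2.512880258; dist=6371·c=16009.560 ≈ 16009.6 km; running total=42357.3 km
Leg 3 bearing: y=sinΔλ·cosφ2=0.22277596, x=cosφ1·sinφ2-sinφ1·cosφ2·cosΔλ=0.54427659; θ=atan2(y, x)=22.2596° ≈ 22.3°
Leg 4: φ1=1.1887385, φ2=0.8109131, Δφ=-0.3778254, Δλ=0.1481121 rad; a=sin²(Δφ/2)+cosφ1·cosφ2·sin²(Δλ/2)=0.0366713784; c=2·atan2(√a, √(1-a))=0.385375770; dist=6371·c=2455.229 ≈ 2455.2 km; running total=44812.5 km
Leg 4 bearing: y=sinΔλ·cosφ2=0.10165247, x=cosφ1·sinφ2-sinφ1·cosφ2·cosΔλ=-0.36190210; θ=atan2(y, x)=164.3108° ≈ 164.3°
Leg 5: φ1=0.8109131, φ2=-0.2253831, Δφ=-1.0362962, Δλ=-0.2728648 rad; a=sin²(Δφ/2)+cosφ1·cosφ2·sin²(Δλ/2)=0.2577147691; c=2·atan2(√a, √(1-a))=1.064924266; dist=6371·c=6784.632 ≈ 6784.6 km; running total=51597.1 km
Leg 5 bearing: y=sinΔλ·cosφ2=-0.26267550, x=cosφ1·sinφ2-sinφ1·cosφ2·cosΔλ=-0.83438184; θ=atan2(y, x)=-162.5252° <0 so +360° → 197.4748° ≈ 197.5°
Leg 6: φ1=-0.2253831, φ2=0.2274443, Δφ=0.4528274, Δλ=3.8417454 rad; a=sin²(Δφ/2)+cosφ1·cosφ2·sin²(Δλ/2)=0.8882985896; c=2·atan2(√a, √(1-a))=2.460042691; dist=6371·c=15672.932 ≈ 15672.9 km; running total=67270.0 km
Leg 6 bearing: y=sinΔλ·cosφ2=-0.62774025, x=cosφ1·sinφ2-sinφ1·cosφ2·cosΔλ=0.05328222; θ=atan2(y, x)=-85.1484° <0 so +360° → 274.8516° ≈ 274.9°
Leg 7: φ1=0.2274443, φ2=-0.5198376, Δφ=-0.7472819, Δλ=0.2996887 rad; a=sin²(Δφ/2)+cosφ1·cosφ2·sin²(Δλ/2)=0.1520742421; c=2·atan2(√a, √(1-a))=0.801191457; dist=6371·c=5104.391 ≈ 5104.4 km; running total=72374.4 km
Leg 7 bearing: y=sinΔλ·cosφ2=0.25622386, x=cosφ1·sinφ2-sinφ1·cosφ2·cosΔλ=-0.67092474; θ=atan2(y, x)=159.0983° ≈ 159.1°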